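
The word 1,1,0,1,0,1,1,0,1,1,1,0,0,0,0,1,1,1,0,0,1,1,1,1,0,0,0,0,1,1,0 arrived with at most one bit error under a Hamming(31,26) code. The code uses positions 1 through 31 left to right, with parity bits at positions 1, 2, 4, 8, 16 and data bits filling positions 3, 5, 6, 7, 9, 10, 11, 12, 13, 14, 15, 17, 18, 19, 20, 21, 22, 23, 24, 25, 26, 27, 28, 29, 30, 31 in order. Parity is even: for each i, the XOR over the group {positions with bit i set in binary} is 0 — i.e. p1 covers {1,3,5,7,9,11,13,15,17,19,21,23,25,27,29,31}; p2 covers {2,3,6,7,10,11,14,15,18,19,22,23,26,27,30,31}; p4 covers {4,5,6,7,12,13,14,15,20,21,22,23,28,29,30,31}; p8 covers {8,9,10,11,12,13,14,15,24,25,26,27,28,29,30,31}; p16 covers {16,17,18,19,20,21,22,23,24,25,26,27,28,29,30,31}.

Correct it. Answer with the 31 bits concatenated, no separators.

s1 (pos 1,3,5,7,9,11,13,15,17,19,21,23,25,27,29,31): 1⊕0⊕0⊕1⊕1⊕1⊕0⊕0⊕1⊕0⊕1⊕1⊕0⊕0⊕1⊕0 = 0
s2 (pos 2,3,6,7,10,11,14,15,18,19,22,23,26,27,30,31): 1⊕0⊕1⊕1⊕1⊕1⊕0⊕0⊕1⊕0⊕1⊕1⊕0⊕0⊕1⊕0 = 1
s4 (pos 4,5,6,7,12,13,14,15,20,21,22,23,28,29,30,31): 1⊕0⊕1⊕1⊕0⊕0⊕0⊕0⊕0⊕1⊕1⊕1⊕0⊕1⊕1⊕0 = 0
s8 (pos 8,9,10,11,12,13,14,15,24,25,26,27,28,29,30,31): 0⊕1⊕1⊕1⊕0⊕0⊕0⊕0⊕1⊕0⊕0⊕0⊕0⊕1⊕1⊕0 = 0
s16 (pos 16,17,18,19,20,21,22,23,24,25,26,27,28,29,30,31): 1⊕1⊕1⊕0⊕0⊕1⊕1⊕1⊕1⊕0⊕0⊕0⊕0⊕1⊕1⊕0 = 1
Syndrome s16…s1 = 10010 → error at position 18.
Flip position 18: 1101011011100001110011110000110 → 1101011011100001100011110000110

1101011011100001100011110000110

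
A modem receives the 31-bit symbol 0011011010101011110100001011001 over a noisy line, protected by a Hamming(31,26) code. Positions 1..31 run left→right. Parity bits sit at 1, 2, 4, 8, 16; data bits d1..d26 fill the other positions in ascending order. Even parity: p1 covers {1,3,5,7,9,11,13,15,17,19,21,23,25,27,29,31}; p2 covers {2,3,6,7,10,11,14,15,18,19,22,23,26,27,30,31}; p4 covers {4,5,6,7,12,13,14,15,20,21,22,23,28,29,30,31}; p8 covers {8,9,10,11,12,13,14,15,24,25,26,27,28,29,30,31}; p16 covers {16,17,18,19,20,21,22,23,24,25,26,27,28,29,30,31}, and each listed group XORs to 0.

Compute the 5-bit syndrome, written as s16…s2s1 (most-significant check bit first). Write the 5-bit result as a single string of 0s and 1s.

s1 (pos 1,3,5,7,9,11,13,15,17,19,21,23,25,27,29,31): 0⊕1⊕0⊕1⊕1⊕1⊕1⊕1⊕1⊕0⊕0⊕0⊕1⊕1⊕0⊕1 = 0
s2 (pos 2,3,6,7,10,11,14,15,18,19,22,23,26,27,30,31): 0⊕1⊕1⊕1⊕0⊕1⊕0⊕1⊕1⊕0⊕0⊕0⊕0⊕1⊕0⊕1 = 0
s4 (pos 4,5,6,7,12,13,14,15,20,21,22,23,28,29,30,31): 1⊕0⊕1⊕1⊕0⊕1⊕0⊕1⊕1⊕0⊕0⊕0⊕1⊕0⊕0⊕1 = 0
s8 (pos 8,9,10,11,12,13,14,15,24,25,26,27,28,29,30,31): 0⊕1⊕0⊕1⊕0⊕1⊕0⊕1⊕0⊕1⊕0⊕1⊕1⊕0⊕0⊕1 = 0
s16 (pos 16,17,18,19,20,21,22,23,24,25,26,27,28,29,30,31): 1⊕1⊕1⊕0⊕1⊕0⊕0⊕0⊕0⊕1⊕0⊕1⊕1⊕0⊕0⊕1 = 0
Syndrome s16…s1 = 00000 → no error.

00000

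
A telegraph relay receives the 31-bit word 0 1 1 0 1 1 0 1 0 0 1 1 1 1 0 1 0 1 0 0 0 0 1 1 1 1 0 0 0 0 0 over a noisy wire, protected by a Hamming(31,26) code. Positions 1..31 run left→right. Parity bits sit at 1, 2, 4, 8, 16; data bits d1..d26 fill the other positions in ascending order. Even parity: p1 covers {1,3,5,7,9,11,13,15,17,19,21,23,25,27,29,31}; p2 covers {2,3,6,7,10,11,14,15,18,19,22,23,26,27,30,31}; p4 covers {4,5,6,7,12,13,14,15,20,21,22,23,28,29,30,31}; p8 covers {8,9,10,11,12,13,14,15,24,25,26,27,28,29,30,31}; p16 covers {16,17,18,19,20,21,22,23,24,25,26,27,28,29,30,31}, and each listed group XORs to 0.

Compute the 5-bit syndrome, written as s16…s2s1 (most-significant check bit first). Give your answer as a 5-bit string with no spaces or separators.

s1 (pos 1,3,5,7,9,11,13,15,17,19,21,23,25,27,29,31): 0⊕1⊕1⊕0⊕0⊕1⊕1⊕0⊕0⊕0⊕0⊕1⊕1⊕0⊕0⊕0 = 0
s2 (pos 2,3,6,7,10,11,14,15,18,19,22,23,26,27,30,31): 1⊕1⊕1⊕0⊕0⊕1⊕1⊕0⊕1⊕0⊕0⊕1⊕1⊕0⊕0⊕0 = 0
s4 (pos 4,5,6,7,12,13,14,15,20,21,22,23,28,29,30,31): 0⊕1⊕1⊕0⊕1⊕1⊕1⊕0⊕0⊕0⊕0⊕1⊕0⊕0⊕0⊕0 = 0
s8 (pos 8,9,10,11,12,13,14,15,24,25,26,27,28,29,30,31): 1⊕0⊕0⊕1⊕1⊕1⊕1⊕0⊕1⊕1⊕1⊕0⊕0⊕0⊕0⊕0 = 0
s16 (pos 16,17,18,19,20,21,22,23,24,25,26,27,28,29,30,31): 1⊕0⊕1⊕0⊕0⊕0⊕0⊕1⊕1⊕1⊕1⊕0⊕0⊕0⊕0⊕0 = 0
Syndrome s16…s1 = 00000 → no error.

00000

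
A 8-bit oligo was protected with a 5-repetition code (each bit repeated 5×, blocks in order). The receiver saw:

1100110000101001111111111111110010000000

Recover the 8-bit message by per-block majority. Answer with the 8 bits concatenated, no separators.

10011100

Block 1 (11001): 3 ones → 1
Block 2 (10000): 1 one → 0
Block 3 (10100): 2 ones → 0
Block 4 (11111): 5 ones → 1
Block 5 (11111): 5 ones → 1
Block 6 (11111): 5 ones → 1
Block 7 (00100): 1 one → 0
Block 8 (00000): 0 ones → 0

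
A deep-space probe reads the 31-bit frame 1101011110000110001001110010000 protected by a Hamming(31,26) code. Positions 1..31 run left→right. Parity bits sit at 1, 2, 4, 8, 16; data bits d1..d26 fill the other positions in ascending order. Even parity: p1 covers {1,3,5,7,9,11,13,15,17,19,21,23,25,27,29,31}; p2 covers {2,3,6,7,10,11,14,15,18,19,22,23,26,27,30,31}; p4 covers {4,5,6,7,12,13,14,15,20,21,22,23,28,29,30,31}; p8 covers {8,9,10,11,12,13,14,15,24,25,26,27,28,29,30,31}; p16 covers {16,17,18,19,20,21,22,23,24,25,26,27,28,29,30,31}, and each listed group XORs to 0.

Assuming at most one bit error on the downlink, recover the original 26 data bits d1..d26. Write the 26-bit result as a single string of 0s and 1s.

s1 (pos 1,3,5,7,9,11,13,15,17,19,21,23,25,27,29,31): 1⊕0⊕0⊕1⊕1⊕0⊕0⊕1⊕0⊕1⊕0⊕1⊕0⊕1⊕0⊕0 = 1
s2 (pos 2,3,6,7,10,11,14,15,18,19,22,23,26,27,30,31): 1⊕0⊕1⊕1⊕0⊕0⊕1⊕1⊕0⊕1⊕1⊕1⊕0⊕1⊕0⊕0 = 1
s4 (pos 4,5,6,7,12,13,14,15,20,21,22,23,28,29,30,31): 1⊕0⊕1⊕1⊕0⊕0⊕1⊕1⊕0⊕0⊕1⊕1⊕0⊕0⊕0⊕0 = 1
s8 (pos 8,9,10,11,12,13,14,15,24,25,26,27,28,29,30,31): 1⊕1⊕0⊕0⊕0⊕0⊕1⊕1⊕1⊕0⊕0⊕1⊕0⊕0⊕0⊕0 = 0
s16 (pos 16,17,18,19,20,21,22,23,24,25,26,27,28,29,30,31): 0⊕0⊕0⊕1⊕0⊕0⊕1⊕1⊕1⊕0⊕0⊕1⊕0⊕0⊕0⊕0 = 1
Syndrome s16…s1 = 10111 → error at position 23.
Flip position 23: 1101011110000110001001110010000 → 1101011110000110001001010010000
Read data bits from positions 3,5,6,7,9,10,11,12,13,14,15,17,18,19,20,21,22,23,24,25,26,27,28,29,30,31: 00111000011001001010010000

00111000011001001010010000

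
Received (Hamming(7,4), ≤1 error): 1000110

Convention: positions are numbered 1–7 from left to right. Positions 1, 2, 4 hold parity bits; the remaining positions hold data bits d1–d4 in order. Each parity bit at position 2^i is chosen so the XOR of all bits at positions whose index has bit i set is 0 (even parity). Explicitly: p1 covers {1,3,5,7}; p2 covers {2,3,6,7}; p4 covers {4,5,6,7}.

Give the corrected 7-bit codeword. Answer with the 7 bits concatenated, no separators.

1100110

s1 (pos 1,3,5,7): 1⊕0⊕1⊕0 = 0
s2 (pos 2,3,6,7): 0⊕0⊕1⊕0 = 1
s4 (pos 4,5,6,7): 0⊕1⊕1⊕0 = 0
Syndrome s4…s1 = 010 → error at position 2.
Flip position 2: 1000110 → 1100110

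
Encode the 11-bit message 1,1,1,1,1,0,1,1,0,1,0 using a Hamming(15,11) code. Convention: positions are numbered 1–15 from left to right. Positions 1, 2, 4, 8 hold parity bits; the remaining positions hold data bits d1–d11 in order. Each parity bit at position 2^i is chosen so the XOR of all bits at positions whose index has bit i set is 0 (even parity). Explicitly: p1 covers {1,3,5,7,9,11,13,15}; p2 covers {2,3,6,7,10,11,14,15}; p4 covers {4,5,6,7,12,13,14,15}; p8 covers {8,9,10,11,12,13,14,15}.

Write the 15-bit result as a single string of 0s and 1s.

Place data at non-parity positions: p1 p2 1 p4 1 1 1 p8 1 0 1 1 0 1 0
p1 (pos 1,3,5,7,9,11,13,15): XOR of data positions = 1⊕1⊕1⊕1⊕1⊕0⊕0 = 1
p2 (pos 2,3,6,7,10,11,14,15): XOR of data positions = 1⊕1⊕1⊕0⊕1⊕1⊕0 = 1
p4 (pos 4,5,6,7,12,13,14,15): XOR of data positions = 1⊕1⊕1⊕1⊕0⊕1⊕0 = 1
p8 (pos 8,9,10,11,12,13,14,15): XOR of data positions = 1⊕0⊕1⊕1⊕0⊕1⊕0 = 0
Codeword: 111111101011010

111111101011010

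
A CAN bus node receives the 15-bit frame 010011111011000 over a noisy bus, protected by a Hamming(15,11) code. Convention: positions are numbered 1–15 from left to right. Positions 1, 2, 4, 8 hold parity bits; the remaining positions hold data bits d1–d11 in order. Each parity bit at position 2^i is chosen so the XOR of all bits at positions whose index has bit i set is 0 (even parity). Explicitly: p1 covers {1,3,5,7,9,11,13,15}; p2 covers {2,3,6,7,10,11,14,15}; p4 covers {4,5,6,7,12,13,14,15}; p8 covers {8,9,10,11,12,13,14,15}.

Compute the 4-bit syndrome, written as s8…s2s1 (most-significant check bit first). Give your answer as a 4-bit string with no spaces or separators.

0000

s1 (pos 1,3,5,7,9,11,13,15): 0⊕0⊕1⊕1⊕1⊕1⊕0⊕0 = 0
s2 (pos 2,3,6,7,10,11,14,15): 1⊕0⊕1⊕1⊕0⊕1⊕0⊕0 = 0
s4 (pos 4,5,6,7,12,13,14,15): 0⊕1⊕1⊕1⊕1⊕0⊕0⊕0 = 0
s8 (pos 8,9,10,11,12,13,14,15): 1⊕1⊕0⊕1⊕1⊕0⊕0⊕0 = 0
Syndrome s8…s1 = 0000 → no error.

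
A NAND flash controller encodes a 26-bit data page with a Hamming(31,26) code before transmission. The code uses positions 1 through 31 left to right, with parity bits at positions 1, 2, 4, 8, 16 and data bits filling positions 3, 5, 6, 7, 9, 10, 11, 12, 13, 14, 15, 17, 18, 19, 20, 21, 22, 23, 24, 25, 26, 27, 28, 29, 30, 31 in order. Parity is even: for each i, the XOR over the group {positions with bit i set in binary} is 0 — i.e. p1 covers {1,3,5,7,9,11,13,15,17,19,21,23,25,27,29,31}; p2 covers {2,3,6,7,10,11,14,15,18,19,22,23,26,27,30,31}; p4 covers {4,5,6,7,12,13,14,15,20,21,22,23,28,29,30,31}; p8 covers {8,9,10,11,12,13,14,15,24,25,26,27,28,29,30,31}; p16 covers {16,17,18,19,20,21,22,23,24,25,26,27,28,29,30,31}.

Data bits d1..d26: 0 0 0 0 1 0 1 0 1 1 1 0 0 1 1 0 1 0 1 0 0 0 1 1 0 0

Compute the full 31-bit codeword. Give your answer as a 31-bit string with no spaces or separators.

0101000010101110001101010001100

Place data at non-parity positions: p1 p2 0 p4 0 0 0 p8 1 0 1 0 1 1 1 p16 0 0 1 1 0 1 0 1 0 0 0 1 1 0 0
p1 (pos 1,3,5,7,9,11,13,15,17,19,21,23,25,27,29,31): XOR of data positions = 0⊕0⊕0⊕1⊕1⊕1⊕1⊕0⊕1⊕0⊕0⊕0⊕0⊕1⊕0 = 0
p2 (pos 2,3,6,7,10,11,14,15,18,19,22,23,26,27,30,31): XOR of data positions = 0⊕0⊕0⊕0⊕1⊕1⊕1⊕0⊕1⊕1⊕0⊕0⊕0⊕0⊕0 = 1
p4 (pos 4,5,6,7,12,13,14,15,20,21,22,23,28,29,30,31): XOR of data positions = 0⊕0⊕0⊕0⊕1⊕1⊕1⊕1⊕0⊕1⊕0⊕1⊕1⊕0⊕0 = 1
p8 (pos 8,9,10,11,12,13,14,15,24,25,26,27,28,29,30,31): XOR of data positions = 1⊕0⊕1⊕0⊕1⊕1⊕1⊕1⊕0⊕0⊕0⊕1⊕1⊕0⊕0 = 0
p16 (pos 16,17,18,19,20,21,22,23,24,25,26,27,28,29,30,31): XOR of data positions = 0⊕0⊕1⊕1⊕0⊕1⊕0⊕1⊕0⊕0⊕0⊕1⊕1⊕0⊕0 = 0
Codeword: 0101000010101110001101010001100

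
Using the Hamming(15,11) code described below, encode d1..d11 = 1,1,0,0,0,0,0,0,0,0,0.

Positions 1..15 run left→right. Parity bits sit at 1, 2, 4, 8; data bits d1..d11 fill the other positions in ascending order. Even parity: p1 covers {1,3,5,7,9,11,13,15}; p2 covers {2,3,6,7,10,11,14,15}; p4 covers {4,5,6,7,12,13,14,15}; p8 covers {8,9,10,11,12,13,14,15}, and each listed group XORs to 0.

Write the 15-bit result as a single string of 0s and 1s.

011110000000000

Place data at non-parity positions: p1 p2 1 p4 1 0 0 p8 0 0 0 0 0 0 0
p1 (pos 1,3,5,7,9,11,13,15): XOR of data positions = 1⊕1⊕0⊕0⊕0⊕0⊕0 = 0
p2 (pos 2,3,6,7,10,11,14,15): XOR of data positions = 1⊕0⊕0⊕0⊕0⊕0⊕0 = 1
p4 (pos 4,5,6,7,12,13,14,15): XOR of data positions = 1⊕0⊕0⊕0⊕0⊕0⊕0 = 1
p8 (pos 8,9,10,11,12,13,14,15): XOR of data positions = 0⊕0⊕0⊕0⊕0⊕0⊕0 = 0
Codeword: 011110000000000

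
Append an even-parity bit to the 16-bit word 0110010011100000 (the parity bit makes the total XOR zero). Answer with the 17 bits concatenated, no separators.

01100100111000000

XOR of the 16 data bits: 0⊕1⊕1⊕0⊕0⊕1⊕0⊕0⊕1⊕1⊕1⊕0⊕0⊕0⊕0⊕0 = 0
Parity bit = 0 (so all 17 bits XOR to 0).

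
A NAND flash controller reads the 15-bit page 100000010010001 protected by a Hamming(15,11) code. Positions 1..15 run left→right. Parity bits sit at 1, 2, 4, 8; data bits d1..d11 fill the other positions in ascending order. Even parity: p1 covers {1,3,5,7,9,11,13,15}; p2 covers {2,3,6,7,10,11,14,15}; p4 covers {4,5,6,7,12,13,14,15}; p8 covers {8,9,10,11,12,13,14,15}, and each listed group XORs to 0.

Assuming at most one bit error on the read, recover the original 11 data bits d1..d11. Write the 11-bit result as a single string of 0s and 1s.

s1 (pos 1,3,5,7,9,11,13,15): 1⊕0⊕0⊕0⊕0⊕1⊕0⊕1 = 1
s2 (pos 2,3,6,7,10,11,14,15): 0⊕0⊕0⊕0⊕0⊕1⊕0⊕1 = 0
s4 (pos 4,5,6,7,12,13,14,15): 0⊕0⊕0⊕0⊕0⊕0⊕0⊕1 = 1
s8 (pos 8,9,10,11,12,13,14,15): 1⊕0⊕0⊕1⊕0⊕0⊕0⊕1 = 1
Syndrome s8…s1 = 1101 → error at position 13.
Flip position 13: 100000010010001 → 100000010010101
Read data bits from positions 3,5,6,7,9,10,11,12,13,14,15: 00000010101

00000010101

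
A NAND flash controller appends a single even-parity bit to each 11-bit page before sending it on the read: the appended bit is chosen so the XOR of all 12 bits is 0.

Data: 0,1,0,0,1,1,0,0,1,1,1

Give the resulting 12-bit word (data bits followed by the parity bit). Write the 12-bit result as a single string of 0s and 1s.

010011001110

XOR of the 11 data bits: 0⊕1⊕0⊕0⊕1⊕1⊕0⊕0⊕1⊕1⊕1 = 0
Parity bit = 0 (so all 12 bits XOR to 0).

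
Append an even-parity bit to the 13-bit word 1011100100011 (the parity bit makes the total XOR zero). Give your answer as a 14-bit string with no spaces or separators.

10111001000111

XOR of the 13 data bits: 1⊕0⊕1⊕1⊕1⊕0⊕0⊕1⊕0⊕0⊕0⊕1⊕1 = 1
Parity bit = 1 (so all 14 bits XOR to 0).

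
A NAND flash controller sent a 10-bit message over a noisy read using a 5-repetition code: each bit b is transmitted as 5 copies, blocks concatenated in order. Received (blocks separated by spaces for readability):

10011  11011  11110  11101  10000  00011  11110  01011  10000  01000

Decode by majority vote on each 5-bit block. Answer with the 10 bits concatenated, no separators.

Block 1 (10011): 3 ones → 1
Block 2 (11011): 4 ones → 1
Block 3 (11110): 4 ones → 1
Block 4 (11101): 4 ones → 1
Block 5 (10000): 1 one → 0
Block 6 (00011): 2 ones → 0
Block 7 (11110): 4 ones → 1
Block 8 (01011): 3 ones → 1
Block 9 (10000): 1 one → 0
Block 10 (01000): 1 one → 0

1111001100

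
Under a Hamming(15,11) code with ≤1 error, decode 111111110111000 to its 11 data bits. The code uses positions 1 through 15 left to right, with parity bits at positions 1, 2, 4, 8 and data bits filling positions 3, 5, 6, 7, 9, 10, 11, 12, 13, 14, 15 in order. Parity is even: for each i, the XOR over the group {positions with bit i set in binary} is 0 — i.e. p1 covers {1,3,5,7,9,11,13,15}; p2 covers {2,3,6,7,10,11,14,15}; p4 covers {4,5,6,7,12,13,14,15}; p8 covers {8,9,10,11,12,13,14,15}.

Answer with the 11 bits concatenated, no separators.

s1 (pos 1,3,5,7,9,11,13,15): 1⊕1⊕1⊕1⊕0⊕1⊕0⊕0 = 1
s2 (pos 2,3,6,7,10,11,14,15): 1⊕1⊕1⊕1⊕1⊕1⊕0⊕0 = 0
s4 (pos 4,5,6,7,12,13,14,15): 1⊕1⊕1⊕1⊕1⊕0⊕0⊕0 = 1
s8 (pos 8,9,10,11,12,13,14,15): 1⊕0⊕1⊕1⊕1⊕0⊕0⊕0 = 0
Syndrome s8…s1 = 0101 → error at position 5.
Flip position 5: 111111110111000 → 111101110111000
Read data bits from positions 3,5,6,7,9,10,11,12,13,14,15: 10110111000

10110111000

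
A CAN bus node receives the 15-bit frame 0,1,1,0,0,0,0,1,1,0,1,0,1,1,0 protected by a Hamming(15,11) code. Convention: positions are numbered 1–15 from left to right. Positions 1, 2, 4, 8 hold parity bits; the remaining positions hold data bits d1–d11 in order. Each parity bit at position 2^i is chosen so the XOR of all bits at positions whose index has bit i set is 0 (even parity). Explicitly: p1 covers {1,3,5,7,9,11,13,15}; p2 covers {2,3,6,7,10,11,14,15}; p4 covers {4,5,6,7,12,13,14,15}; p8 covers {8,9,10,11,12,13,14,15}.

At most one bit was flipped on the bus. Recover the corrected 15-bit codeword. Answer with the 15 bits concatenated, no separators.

s1 (pos 1,3,5,7,9,11,13,15): 0⊕1⊕0⊕0⊕1⊕1⊕1⊕0 = 0
s2 (pos 2,3,6,7,10,11,14,15): 1⊕1⊕0⊕0⊕0⊕1⊕1⊕0 = 0
s4 (pos 4,5,6,7,12,13,14,15): 0⊕0⊕0⊕0⊕0⊕1⊕1⊕0 = 0
s8 (pos 8,9,10,11,12,13,14,15): 1⊕1⊕0⊕1⊕0⊕1⊕1⊕0 = 1
Syndrome s8…s1 = 1000 → error at position 8.
Flip position 8: 011000011010110 → 011000001010110

011000001010110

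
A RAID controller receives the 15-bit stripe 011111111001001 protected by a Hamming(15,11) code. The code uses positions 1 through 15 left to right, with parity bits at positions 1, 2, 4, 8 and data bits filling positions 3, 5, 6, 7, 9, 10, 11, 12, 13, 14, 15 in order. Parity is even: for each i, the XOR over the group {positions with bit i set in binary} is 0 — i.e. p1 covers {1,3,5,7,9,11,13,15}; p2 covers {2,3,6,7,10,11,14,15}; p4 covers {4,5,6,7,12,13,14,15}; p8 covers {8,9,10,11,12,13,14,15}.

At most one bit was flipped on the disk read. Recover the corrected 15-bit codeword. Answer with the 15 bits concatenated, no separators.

010111111001001

s1 (pos 1,3,5,7,9,11,13,15): 0⊕1⊕1⊕1⊕1⊕0⊕0⊕1 = 1
s2 (pos 2,3,6,7,10,11,14,15): 1⊕1⊕1⊕1⊕0⊕0⊕0⊕1 = 1
s4 (pos 4,5,6,7,12,13,14,15): 1⊕1⊕1⊕1⊕1⊕0⊕0⊕1 = 0
s8 (pos 8,9,10,11,12,13,14,15): 1⊕1⊕0⊕0⊕1⊕0⊕0⊕1 = 0
Syndrome s8…s1 = 0011 → error at position 3.
Flip position 3: 011111111001001 → 010111111001001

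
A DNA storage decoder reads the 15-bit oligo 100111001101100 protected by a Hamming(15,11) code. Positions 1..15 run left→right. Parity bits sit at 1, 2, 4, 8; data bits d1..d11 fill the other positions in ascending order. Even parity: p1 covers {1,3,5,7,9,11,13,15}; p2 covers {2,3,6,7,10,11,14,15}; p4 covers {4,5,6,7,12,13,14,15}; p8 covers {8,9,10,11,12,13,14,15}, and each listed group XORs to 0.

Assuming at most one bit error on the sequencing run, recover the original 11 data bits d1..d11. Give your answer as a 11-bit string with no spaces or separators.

s1 (pos 1,3,5,7,9,11,13,15): 1⊕0⊕1⊕0⊕1⊕0⊕1⊕0 = 0
s2 (pos 2,3,6,7,10,11,14,15): 0⊕0⊕1⊕0⊕1⊕0⊕0⊕0 = 0
s4 (pos 4,5,6,7,12,13,14,15): 1⊕1⊕1⊕0⊕1⊕1⊕0⊕0 = 1
s8 (pos 8,9,10,11,12,13,14,15): 0⊕1⊕1⊕0⊕1⊕1⊕0⊕0 = 0
Syndrome s8…s1 = 0100 → error at position 4.
Flip position 4: 100111001101100 → 100011001101100
Read data bits from positions 3,5,6,7,9,10,11,12,13,14,15: 01101101100

01101101100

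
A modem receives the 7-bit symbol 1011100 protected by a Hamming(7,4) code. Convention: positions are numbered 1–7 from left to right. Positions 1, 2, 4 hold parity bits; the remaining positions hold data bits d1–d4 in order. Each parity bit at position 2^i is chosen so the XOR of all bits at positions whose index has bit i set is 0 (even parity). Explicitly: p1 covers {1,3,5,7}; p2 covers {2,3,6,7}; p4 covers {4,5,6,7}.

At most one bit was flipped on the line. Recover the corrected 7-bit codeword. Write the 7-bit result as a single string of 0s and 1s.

s1 (pos 1,3,5,7): 1⊕1⊕1⊕0 = 1
s2 (pos 2,3,6,7): 0⊕1⊕0⊕0 = 1
s4 (pos 4,5,6,7): 1⊕1⊕0⊕0 = 0
Syndrome s4…s1 = 011 → error at position 3.
Flip position 3: 1011100 → 1001100

1001100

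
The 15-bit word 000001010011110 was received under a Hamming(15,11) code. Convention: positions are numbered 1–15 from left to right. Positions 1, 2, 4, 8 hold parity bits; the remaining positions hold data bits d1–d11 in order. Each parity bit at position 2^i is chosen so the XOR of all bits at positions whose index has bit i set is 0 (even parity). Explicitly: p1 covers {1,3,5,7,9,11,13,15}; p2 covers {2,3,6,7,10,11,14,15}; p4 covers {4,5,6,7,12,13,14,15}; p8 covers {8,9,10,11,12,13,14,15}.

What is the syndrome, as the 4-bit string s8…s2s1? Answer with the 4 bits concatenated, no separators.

1010

s1 (pos 1,3,5,7,9,11,13,15): 0⊕0⊕0⊕0⊕0⊕1⊕1⊕0 = 0
s2 (pos 2,3,6,7,10,11,14,15): 0⊕0⊕1⊕0⊕0⊕1⊕1⊕0 = 1
s4 (pos 4,5,6,7,12,13,14,15): 0⊕0⊕1⊕0⊕1⊕1⊕1⊕0 = 0
s8 (pos 8,9,10,11,12,13,14,15): 1⊕0⊕0⊕1⊕1⊕1⊕1⊕0 = 1
Syndrome s8…s1 = 1010 → error at position 10.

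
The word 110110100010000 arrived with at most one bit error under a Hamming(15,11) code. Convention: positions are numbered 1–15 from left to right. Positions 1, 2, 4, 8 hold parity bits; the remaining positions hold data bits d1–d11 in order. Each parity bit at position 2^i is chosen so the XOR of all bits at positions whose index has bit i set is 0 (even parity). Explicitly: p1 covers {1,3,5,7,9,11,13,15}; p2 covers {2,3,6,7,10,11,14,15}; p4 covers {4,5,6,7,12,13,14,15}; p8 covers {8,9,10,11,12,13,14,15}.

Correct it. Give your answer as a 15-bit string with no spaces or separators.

110110100010010

s1 (pos 1,3,5,7,9,11,13,15): 1⊕0⊕1⊕1⊕0⊕1⊕0⊕0 = 0
s2 (pos 2,3,6,7,10,11,14,15): 1⊕0⊕0⊕1⊕0⊕1⊕0⊕0 = 1
s4 (pos 4,5,6,7,12,13,14,15): 1⊕1⊕0⊕1⊕0⊕0⊕0⊕0 = 1
s8 (pos 8,9,10,11,12,13,14,15): 0⊕0⊕0⊕1⊕0⊕0⊕0⊕0 = 1
Syndrome s8…s1 = 1110 → error at position 14.
Flip position 14: 110110100010000 → 110110100010010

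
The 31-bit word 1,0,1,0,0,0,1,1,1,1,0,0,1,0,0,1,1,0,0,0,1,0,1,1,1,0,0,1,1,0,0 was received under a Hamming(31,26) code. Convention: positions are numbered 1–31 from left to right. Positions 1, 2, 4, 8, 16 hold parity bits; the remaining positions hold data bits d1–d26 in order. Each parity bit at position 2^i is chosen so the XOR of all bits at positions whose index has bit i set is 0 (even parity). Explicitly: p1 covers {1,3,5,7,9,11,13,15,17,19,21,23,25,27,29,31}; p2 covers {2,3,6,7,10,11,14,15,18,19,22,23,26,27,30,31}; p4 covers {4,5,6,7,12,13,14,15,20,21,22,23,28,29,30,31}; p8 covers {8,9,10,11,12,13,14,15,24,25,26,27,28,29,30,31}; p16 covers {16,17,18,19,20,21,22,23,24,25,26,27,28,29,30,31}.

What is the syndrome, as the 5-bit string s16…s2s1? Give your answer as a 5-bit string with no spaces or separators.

s1 (pos 1,3,5,7,9,11,13,15,17,19,21,23,25,27,29,31): 1⊕1⊕0⊕1⊕1⊕0⊕1⊕0⊕1⊕0⊕1⊕1⊕1⊕0⊕1⊕0 = 0
s2 (pos 2,3,6,7,10,11,14,15,18,19,22,23,26,27,30,31): 0⊕1⊕0⊕1⊕1⊕0⊕0⊕0⊕0⊕0⊕0⊕1⊕0⊕0⊕0⊕0 = 0
s4 (pos 4,5,6,7,12,13,14,15,20,21,22,23,28,29,30,31): 0⊕0⊕0⊕1⊕0⊕1⊕0⊕0⊕0⊕1⊕0⊕1⊕1⊕1⊕0⊕0 = 0
s8 (pos 8,9,10,11,12,13,14,15,24,25,26,27,28,29,30,31): 1⊕1⊕1⊕0⊕0⊕1⊕0⊕0⊕1⊕1⊕0⊕0⊕1⊕1⊕0⊕0 = 0
s16 (pos 16,17,18,19,20,21,22,23,24,25,26,27,28,29,30,31): 1⊕1⊕0⊕0⊕0⊕1⊕0⊕1⊕1⊕1⊕0⊕0⊕1⊕1⊕0⊕0 = 0
Syndrome s16…s1 = 00000 → no error.

00000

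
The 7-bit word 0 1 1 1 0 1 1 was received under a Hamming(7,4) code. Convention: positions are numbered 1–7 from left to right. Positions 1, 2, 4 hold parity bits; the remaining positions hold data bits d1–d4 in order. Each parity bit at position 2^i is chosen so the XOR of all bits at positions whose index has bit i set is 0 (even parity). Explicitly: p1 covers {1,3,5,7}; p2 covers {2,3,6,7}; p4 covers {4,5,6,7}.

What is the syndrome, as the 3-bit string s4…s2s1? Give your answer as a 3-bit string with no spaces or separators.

s1 (pos 1,3,5,7): 0⊕1⊕0⊕1 = 0
s2 (pos 2,3,6,7): 1⊕1⊕1⊕1 = 0
s4 (pos 4,5,6,7): 1⊕0⊕1⊕1 = 1
Syndrome s4…s1 = 100 → error at position 4.

100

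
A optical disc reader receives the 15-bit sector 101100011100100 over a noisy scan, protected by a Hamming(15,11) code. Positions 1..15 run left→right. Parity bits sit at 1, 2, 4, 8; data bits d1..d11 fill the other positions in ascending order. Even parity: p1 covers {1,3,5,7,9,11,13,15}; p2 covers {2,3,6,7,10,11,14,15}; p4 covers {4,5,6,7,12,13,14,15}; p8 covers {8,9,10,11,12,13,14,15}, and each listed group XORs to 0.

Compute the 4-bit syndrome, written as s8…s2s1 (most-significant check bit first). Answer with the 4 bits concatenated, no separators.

0000

s1 (pos 1,3,5,7,9,11,13,15): 1⊕1⊕0⊕0⊕1⊕0⊕1⊕0 = 0
s2 (pos 2,3,6,7,10,11,14,15): 0⊕1⊕0⊕0⊕1⊕0⊕0⊕0 = 0
s4 (pos 4,5,6,7,12,13,14,15): 1⊕0⊕0⊕0⊕0⊕1⊕0⊕0 = 0
s8 (pos 8,9,10,11,12,13,14,15): 1⊕1⊕1⊕0⊕0⊕1⊕0⊕0 = 0
Syndrome s8…s1 = 0000 → no error.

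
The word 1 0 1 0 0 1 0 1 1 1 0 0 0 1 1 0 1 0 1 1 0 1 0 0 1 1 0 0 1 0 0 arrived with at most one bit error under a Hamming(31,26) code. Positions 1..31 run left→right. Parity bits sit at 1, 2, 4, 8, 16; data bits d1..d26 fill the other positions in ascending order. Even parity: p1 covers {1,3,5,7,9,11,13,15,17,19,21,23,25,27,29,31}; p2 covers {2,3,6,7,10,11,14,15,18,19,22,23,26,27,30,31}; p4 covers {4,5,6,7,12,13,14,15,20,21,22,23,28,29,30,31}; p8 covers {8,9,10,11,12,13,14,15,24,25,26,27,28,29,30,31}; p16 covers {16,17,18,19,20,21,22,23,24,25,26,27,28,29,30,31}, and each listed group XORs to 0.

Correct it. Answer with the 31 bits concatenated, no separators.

s1 (pos 1,3,5,7,9,11,13,15,17,19,21,23,25,27,29,31): 1⊕1⊕0⊕0⊕1⊕0⊕0⊕1⊕1⊕1⊕0⊕0⊕1⊕0⊕1⊕0 = 0
s2 (pos 2,3,6,7,10,11,14,15,18,19,22,23,26,27,30,31): 0⊕1⊕1⊕0⊕1⊕0⊕1⊕1⊕0⊕1⊕1⊕0⊕1⊕0⊕0⊕0 = 0
s4 (pos 4,5,6,7,12,13,14,15,20,21,22,23,28,29,30,31): 0⊕0⊕1⊕0⊕0⊕0⊕1⊕1⊕1⊕0⊕1⊕0⊕0⊕1⊕0⊕0 = 0
s8 (pos 8,9,10,11,12,13,14,15,24,25,26,27,28,29,30,31): 1⊕1⊕1⊕0⊕0⊕0⊕1⊕1⊕0⊕1⊕1⊕0⊕0⊕1⊕0⊕0 = 0
s16 (pos 16,17,18,19,20,21,22,23,24,25,26,27,28,29,30,31): 0⊕1⊕0⊕1⊕1⊕0⊕1⊕0⊕0⊕1⊕1⊕0⊕0⊕1⊕0⊕0 = 1
Syndrome s16…s1 = 10000 → error at position 16.
Flip position 16: 1010010111000110101101001100100 → 1010010111000111101101001100100

1010010111000111101101001100100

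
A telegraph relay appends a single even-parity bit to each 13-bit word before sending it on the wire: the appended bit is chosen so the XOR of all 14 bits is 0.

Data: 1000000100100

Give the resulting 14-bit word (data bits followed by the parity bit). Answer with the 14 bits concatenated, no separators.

XOR of the 13 data bits: 1⊕0⊕0⊕0⊕0⊕0⊕0⊕1⊕0⊕0⊕1⊕0⊕0 = 1
Parity bit = 1 (so all 14 bits XOR to 0).

10000001001001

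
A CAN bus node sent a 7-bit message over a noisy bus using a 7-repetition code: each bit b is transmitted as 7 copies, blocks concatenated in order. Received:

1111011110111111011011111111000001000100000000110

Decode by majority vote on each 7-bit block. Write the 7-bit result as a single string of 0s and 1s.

Block 1 (1111011): 6 ones → 1
Block 2 (1101111): 6 ones → 1
Block 3 (1101101): 5 ones → 1
Block 4 (1111111): 7 ones → 1
Block 5 (0000010): 1 one → 0
Block 6 (0010000): 1 one → 0
Block 7 (0000110): 2 ones → 0

1111000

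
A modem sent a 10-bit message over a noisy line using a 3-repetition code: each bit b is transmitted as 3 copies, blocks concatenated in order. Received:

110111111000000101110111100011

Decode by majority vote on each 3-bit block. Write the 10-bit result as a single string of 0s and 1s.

Block 1 (110): 2 ones → 1
Block 2 (111): 3 ones → 1
Block 3 (111): 3 ones → 1
Block 4 (000): 0 ones → 0
Block 5 (000): 0 ones → 0
Block 6 (101): 2 ones → 1
Block 7 (110): 2 ones → 1
Block 8 (111): 3 ones → 1
Block 9 (100): 1 one → 0
Block 10 (011): 2 ones → 1

1110011101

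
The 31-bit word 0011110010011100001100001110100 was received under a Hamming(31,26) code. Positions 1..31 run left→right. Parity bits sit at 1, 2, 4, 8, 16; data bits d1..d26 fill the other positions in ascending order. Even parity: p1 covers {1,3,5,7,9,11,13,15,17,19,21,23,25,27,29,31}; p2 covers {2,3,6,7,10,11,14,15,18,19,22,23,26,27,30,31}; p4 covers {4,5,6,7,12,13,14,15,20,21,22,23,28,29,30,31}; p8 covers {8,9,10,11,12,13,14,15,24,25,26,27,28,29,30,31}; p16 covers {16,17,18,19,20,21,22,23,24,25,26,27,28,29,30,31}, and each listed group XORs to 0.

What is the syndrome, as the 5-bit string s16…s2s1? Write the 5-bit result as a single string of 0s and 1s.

00000

s1 (pos 1,3,5,7,9,11,13,15,17,19,21,23,25,27,29,31): 0⊕1⊕1⊕0⊕1⊕0⊕1⊕0⊕0⊕1⊕0⊕0⊕1⊕1⊕1⊕0 = 0
s2 (pos 2,3,6,7,10,11,14,15,18,19,22,23,26,27,30,31): 0⊕1⊕1⊕0⊕0⊕0⊕1⊕0⊕0⊕1⊕0⊕0⊕1⊕1⊕0⊕0 = 0
s4 (pos 4,5,6,7,12,13,14,15,20,21,22,23,28,29,30,31): 1⊕1⊕1⊕0⊕1⊕1⊕1⊕0⊕1⊕0⊕0⊕0⊕0⊕1⊕0⊕0 = 0
s8 (pos 8,9,10,11,12,13,14,15,24,25,26,27,28,29,30,31): 0⊕1⊕0⊕0⊕1⊕1⊕1⊕0⊕0⊕1⊕1⊕1⊕0⊕1⊕0⊕0 = 0
s16 (pos 16,17,18,19,20,21,22,23,24,25,26,27,28,29,30,31): 0⊕0⊕0⊕1⊕1⊕0⊕0⊕0⊕0⊕1⊕1⊕1⊕0⊕1⊕0⊕0 = 0
Syndrome s16…s1 = 00000 → no error.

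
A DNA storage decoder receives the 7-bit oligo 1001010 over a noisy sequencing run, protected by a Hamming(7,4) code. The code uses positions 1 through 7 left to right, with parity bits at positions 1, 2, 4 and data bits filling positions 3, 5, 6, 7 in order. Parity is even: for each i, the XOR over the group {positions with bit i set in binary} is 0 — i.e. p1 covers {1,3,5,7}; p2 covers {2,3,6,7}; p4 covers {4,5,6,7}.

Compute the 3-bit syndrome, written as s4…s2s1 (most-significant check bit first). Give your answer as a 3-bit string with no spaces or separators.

s1 (pos 1,3,5,7): 1⊕0⊕0⊕0 = 1
s2 (pos 2,3,6,7): 0⊕0⊕1⊕0 = 1
s4 (pos 4,5,6,7): 1⊕0⊕1⊕0 = 0
Syndrome s4…s1 = 011 → error at position 3.

011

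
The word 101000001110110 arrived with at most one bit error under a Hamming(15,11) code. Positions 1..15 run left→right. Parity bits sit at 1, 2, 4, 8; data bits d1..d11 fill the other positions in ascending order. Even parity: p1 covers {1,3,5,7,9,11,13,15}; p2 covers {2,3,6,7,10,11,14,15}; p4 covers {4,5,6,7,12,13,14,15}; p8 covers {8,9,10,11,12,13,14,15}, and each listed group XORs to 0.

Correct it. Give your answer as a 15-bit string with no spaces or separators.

101000000110110

s1 (pos 1,3,5,7,9,11,13,15): 1⊕1⊕0⊕0⊕1⊕1⊕1⊕0 = 1
s2 (pos 2,3,6,7,10,11,14,15): 0⊕1⊕0⊕0⊕1⊕1⊕1⊕0 = 0
s4 (pos 4,5,6,7,12,13,14,15): 0⊕0⊕0⊕0⊕0⊕1⊕1⊕0 = 0
s8 (pos 8,9,10,11,12,13,14,15): 0⊕1⊕1⊕1⊕0⊕1⊕1⊕0 = 1
Syndrome s8…s1 = 1001 → error at position 9.
Flip position 9: 101000001110110 → 101000000110110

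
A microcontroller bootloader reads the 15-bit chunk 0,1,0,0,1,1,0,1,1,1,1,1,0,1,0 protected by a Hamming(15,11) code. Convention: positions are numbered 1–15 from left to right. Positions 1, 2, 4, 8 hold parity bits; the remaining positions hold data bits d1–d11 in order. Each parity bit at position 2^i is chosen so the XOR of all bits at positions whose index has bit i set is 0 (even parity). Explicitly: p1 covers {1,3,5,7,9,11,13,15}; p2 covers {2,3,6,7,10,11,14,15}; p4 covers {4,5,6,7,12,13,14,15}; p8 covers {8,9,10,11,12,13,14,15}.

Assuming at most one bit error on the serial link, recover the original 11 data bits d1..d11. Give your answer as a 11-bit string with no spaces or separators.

11101111010

s1 (pos 1,3,5,7,9,11,13,15): 0⊕0⊕1⊕0⊕1⊕1⊕0⊕0 = 1
s2 (pos 2,3,6,7,10,11,14,15): 1⊕0⊕1⊕0⊕1⊕1⊕1⊕0 = 1
s4 (pos 4,5,6,7,12,13,14,15): 0⊕1⊕1⊕0⊕1⊕0⊕1⊕0 = 0
s8 (pos 8,9,10,11,12,13,14,15): 1⊕1⊕1⊕1⊕1⊕0⊕1⊕0 = 0
Syndrome s8…s1 = 0011 → error at position 3.
Flip position 3: 010011011111010 → 011011011111010
Read data bits from positions 3,5,6,7,9,10,11,12,13,14,15: 11101111010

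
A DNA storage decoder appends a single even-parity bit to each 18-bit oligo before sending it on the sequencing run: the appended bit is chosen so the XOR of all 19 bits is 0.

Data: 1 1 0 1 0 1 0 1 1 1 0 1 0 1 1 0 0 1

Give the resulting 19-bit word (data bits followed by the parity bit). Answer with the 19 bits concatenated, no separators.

1101010111010110011

XOR of the 18 data bits: 1⊕1⊕0⊕1⊕0⊕1⊕0⊕1⊕1⊕1⊕0⊕1⊕0⊕1⊕1⊕0⊕0⊕1 = 1
Parity bit = 1 (so all 19 bits XOR to 0).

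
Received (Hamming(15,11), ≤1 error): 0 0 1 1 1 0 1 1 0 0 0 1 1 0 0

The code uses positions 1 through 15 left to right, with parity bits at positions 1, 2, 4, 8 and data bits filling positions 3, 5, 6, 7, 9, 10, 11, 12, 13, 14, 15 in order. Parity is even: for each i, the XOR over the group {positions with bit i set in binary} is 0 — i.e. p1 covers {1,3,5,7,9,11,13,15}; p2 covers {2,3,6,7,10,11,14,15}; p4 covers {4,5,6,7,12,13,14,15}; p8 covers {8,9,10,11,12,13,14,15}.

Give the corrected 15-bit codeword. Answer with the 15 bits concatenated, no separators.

001110110000100

s1 (pos 1,3,5,7,9,11,13,15): 0⊕1⊕1⊕1⊕0⊕0⊕1⊕0 = 0
s2 (pos 2,3,6,7,10,11,14,15): 0⊕1⊕0⊕1⊕0⊕0⊕0⊕0 = 0
s4 (pos 4,5,6,7,12,13,14,15): 1⊕1⊕0⊕1⊕1⊕1⊕0⊕0 = 1
s8 (pos 8,9,10,11,12,13,14,15): 1⊕0⊕0⊕0⊕1⊕1⊕0⊕0 = 1
Syndrome s8…s1 = 1100 → error at position 12.
Flip position 12: 001110110001100 → 001110110000100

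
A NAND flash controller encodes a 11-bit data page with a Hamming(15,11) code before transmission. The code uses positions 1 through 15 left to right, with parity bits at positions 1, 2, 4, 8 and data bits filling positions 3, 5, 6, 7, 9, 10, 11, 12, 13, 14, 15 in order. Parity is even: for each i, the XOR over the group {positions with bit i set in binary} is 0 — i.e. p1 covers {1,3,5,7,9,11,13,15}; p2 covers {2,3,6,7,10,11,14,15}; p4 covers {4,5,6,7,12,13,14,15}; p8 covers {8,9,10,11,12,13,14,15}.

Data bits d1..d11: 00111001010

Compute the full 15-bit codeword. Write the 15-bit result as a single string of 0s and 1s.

010001111001010

Place data at non-parity positions: p1 p2 0 p4 0 1 1 p8 1 0 0 1 0 1 0
p1 (pos 1,3,5,7,9,11,13,15): XOR of data positions = 0⊕0⊕1⊕1⊕0⊕0⊕0 = 0
p2 (pos 2,3,6,7,10,11,14,15): XOR of data positions = 0⊕1⊕1⊕0⊕0⊕1⊕0 = 1
p4 (pos 4,5,6,7,12,13,14,15): XOR of data positions = 0⊕1⊕1⊕1⊕0⊕1⊕0 = 0
p8 (pos 8,9,10,11,12,13,14,15): XOR of data positions = 1⊕0⊕0⊕1⊕0⊕1⊕0 = 1
Codeword: 010001111001010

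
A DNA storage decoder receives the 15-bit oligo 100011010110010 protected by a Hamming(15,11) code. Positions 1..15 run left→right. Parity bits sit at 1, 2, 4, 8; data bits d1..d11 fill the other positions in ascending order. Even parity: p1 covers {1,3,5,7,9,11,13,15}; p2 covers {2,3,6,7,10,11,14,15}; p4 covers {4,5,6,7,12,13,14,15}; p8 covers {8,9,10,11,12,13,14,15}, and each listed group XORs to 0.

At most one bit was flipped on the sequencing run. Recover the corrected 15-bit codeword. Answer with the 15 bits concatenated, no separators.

s1 (pos 1,3,5,7,9,11,13,15): 1⊕0⊕1⊕0⊕0⊕1⊕0⊕0 = 1
s2 (pos 2,3,6,7,10,11,14,15): 0⊕0⊕1⊕0⊕1⊕1⊕1⊕0 = 0
s4 (pos 4,5,6,7,12,13,14,15): 0⊕1⊕1⊕0⊕0⊕0⊕1⊕0 = 1
s8 (pos 8,9,10,11,12,13,14,15): 1⊕0⊕1⊕1⊕0⊕0⊕1⊕0 = 0
Syndrome s8…s1 = 0101 → error at position 5.
Flip position 5: 100011010110010 → 100001010110010

100001010110010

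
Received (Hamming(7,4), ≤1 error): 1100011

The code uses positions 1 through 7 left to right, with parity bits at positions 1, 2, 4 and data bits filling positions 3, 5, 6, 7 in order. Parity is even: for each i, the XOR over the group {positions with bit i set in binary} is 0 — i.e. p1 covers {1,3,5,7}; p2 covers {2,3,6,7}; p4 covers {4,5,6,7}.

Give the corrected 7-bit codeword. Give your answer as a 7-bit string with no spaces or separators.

s1 (pos 1,3,5,7): 1⊕0⊕0⊕1 = 0
s2 (pos 2,3,6,7): 1⊕0⊕1⊕1 = 1
s4 (pos 4,5,6,7): 0⊕0⊕1⊕1 = 0
Syndrome s4…s1 = 010 → error at position 2.
Flip position 2: 1100011 → 1000011

1000011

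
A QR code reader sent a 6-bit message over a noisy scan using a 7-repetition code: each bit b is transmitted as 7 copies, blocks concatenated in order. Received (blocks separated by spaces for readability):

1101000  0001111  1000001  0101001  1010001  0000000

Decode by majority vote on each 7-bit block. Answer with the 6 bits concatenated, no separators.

010000

Block 1 (1101000): 3 ones → 0
Block 2 (0001111): 4 ones → 1
Block 3 (1000001): 2 ones → 0
Block 4 (0101001): 3 ones → 0
Block 5 (1010001): 3 ones → 0
Block 6 (0000000): 0 ones → 0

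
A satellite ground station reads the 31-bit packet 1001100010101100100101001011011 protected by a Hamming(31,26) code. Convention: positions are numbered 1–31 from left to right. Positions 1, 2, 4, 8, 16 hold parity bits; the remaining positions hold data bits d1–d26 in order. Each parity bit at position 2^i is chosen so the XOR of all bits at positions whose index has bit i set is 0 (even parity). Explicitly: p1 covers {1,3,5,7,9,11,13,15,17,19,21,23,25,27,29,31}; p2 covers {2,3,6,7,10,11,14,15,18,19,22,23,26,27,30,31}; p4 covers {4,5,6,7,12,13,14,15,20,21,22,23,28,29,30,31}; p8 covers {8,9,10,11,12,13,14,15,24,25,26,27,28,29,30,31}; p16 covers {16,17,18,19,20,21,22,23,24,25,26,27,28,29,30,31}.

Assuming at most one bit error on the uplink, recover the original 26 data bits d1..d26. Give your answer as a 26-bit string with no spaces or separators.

01001010010100101001011011

s1 (pos 1,3,5,7,9,11,13,15,17,19,21,23,25,27,29,31): 1⊕0⊕1⊕0⊕1⊕1⊕1⊕0⊕1⊕0⊕0⊕0⊕1⊕1⊕0⊕1 = 1
s2 (pos 2,3,6,7,10,11,14,15,18,19,22,23,26,27,30,31): 0⊕0⊕0⊕0⊕0⊕1⊕1⊕0⊕0⊕0⊕1⊕0⊕0⊕1⊕1⊕1 = 0
s4 (pos 4,5,6,7,12,13,14,15,20,21,22,23,28,29,30,31): 1⊕1⊕0⊕0⊕0⊕1⊕1⊕0⊕1⊕0⊕1⊕0⊕1⊕0⊕1⊕1 = 1
s8 (pos 8,9,10,11,12,13,14,15,24,25,26,27,28,29,30,31): 0⊕1⊕0⊕1⊕0⊕1⊕1⊕0⊕0⊕1⊕0⊕1⊕1⊕0⊕1⊕1 = 1
s16 (pos 16,17,18,19,20,21,22,23,24,25,26,27,28,29,30,31): 0⊕1⊕0⊕0⊕1⊕0⊕1⊕0⊕0⊕1⊕0⊕1⊕1⊕0⊕1⊕1 = 0
Syndrome s16…s1 = 01101 → error at position 13.
Flip position 13: 1001100010101100100101001011011 → 1001100010100100100101001011011
Read data bits from positions 3,5,6,7,9,10,11,12,13,14,15,17,18,19,20,21,22,23,24,25,26,27,28,29,30,31: 01001010010100101001011011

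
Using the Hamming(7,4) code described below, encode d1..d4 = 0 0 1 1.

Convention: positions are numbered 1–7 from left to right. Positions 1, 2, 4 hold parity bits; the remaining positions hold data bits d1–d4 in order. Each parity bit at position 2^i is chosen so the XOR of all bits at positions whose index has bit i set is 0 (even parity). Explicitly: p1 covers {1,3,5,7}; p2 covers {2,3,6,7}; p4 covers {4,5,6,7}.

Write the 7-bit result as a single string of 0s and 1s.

1000011

Place data at non-parity positions: p1 p2 0 p4 0 1 1
p1 (pos 1,3,5,7): XOR of data positions = 0⊕0⊕1 = 1
p2 (pos 2,3,6,7): XOR of data positions = 0⊕1⊕1 = 0
p4 (pos 4,5,6,7): XOR of data positions = 0⊕1⊕1 = 0
Codeword: 1000011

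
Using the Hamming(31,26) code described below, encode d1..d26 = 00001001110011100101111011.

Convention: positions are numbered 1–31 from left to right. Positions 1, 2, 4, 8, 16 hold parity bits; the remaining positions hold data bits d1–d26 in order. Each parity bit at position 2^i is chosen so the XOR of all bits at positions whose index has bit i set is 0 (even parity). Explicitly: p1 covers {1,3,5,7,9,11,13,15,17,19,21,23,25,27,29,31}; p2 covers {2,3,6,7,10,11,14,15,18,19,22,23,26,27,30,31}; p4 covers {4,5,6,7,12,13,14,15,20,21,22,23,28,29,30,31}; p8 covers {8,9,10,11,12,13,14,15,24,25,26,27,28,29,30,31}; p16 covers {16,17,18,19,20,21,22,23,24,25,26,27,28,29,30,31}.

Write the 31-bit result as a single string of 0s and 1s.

Place data at non-parity positions: p1 p2 0 p4 0 0 0 p8 1 0 0 1 1 1 0 p16 0 1 1 1 0 0 1 0 1 1 1 1 0 1 1
p1 (pos 1,3,5,7,9,11,13,15,17,19,21,23,25,27,29,31): XOR of data positions = 0⊕0⊕0⊕1⊕0⊕1⊕0⊕0⊕1⊕0⊕1⊕1⊕1⊕0⊕1 = 1
p2 (pos 2,3,6,7,10,11,14,15,18,19,22,23,26,27,30,31): XOR of data positions = 0⊕0⊕0⊕0⊕0⊕1⊕0⊕1⊕1⊕0⊕1⊕1⊕1⊕1⊕1 = 0
p4 (pos 4,5,6,7,12,13,14,15,20,21,22,23,28,29,30,31): XOR of data positions = 0⊕0⊕0⊕1⊕1⊕1⊕0⊕1⊕0⊕0⊕1⊕1⊕0⊕1⊕1 = 0
p8 (pos 8,9,10,11,12,13,14,15,24,25,26,27,28,29,30,31): XOR of data positions = 1⊕0⊕0⊕1⊕1⊕1⊕0⊕0⊕1⊕1⊕1⊕1⊕0⊕1⊕1 = 0
p16 (pos 16,17,18,19,20,21,22,23,24,25,26,27,28,29,30,31): XOR of data positions = 0⊕1⊕1⊕1⊕0⊕0⊕1⊕0⊕1⊕1⊕1⊕1⊕0⊕1⊕1 = 0
Codeword: 1000000010011100011100101111011

1000000010011100011100101111011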